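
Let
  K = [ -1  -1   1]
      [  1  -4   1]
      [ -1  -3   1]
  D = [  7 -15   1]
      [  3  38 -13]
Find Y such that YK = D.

Y = [[-4, 4, 1], [-3, -5, -5]]

Right-multiplying both sides by K⁻¹ gives Y = DK⁻¹.
K has determinant -4; K⁻¹ = [[1/4, 1/2, -3/4], [1/2, 0, -1/2], [7/4, 1/2, -5/4]].
Y = DK⁻¹ = [[7, -15, 1], [3, 38, -13]] · [[1/4, 1/2, -3/4], [1/2, 0, -1/2], [7/4, 1/2, -5/4]] = [[-4, 4, 1], [-3, -5, -5]].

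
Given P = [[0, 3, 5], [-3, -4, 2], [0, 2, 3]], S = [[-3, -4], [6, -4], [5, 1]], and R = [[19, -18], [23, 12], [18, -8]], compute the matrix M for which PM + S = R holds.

M = [[-1, -2], [-1, -3], [5, -1]]

PM = R − S = [[22, -14], [17, 16], [13, -9]].
Since P multiplies M on the left, M = P⁻¹(R − S).
P has determinant -3; P⁻¹ = [[16/3, -1/3, -26/3], [-3, 0, 5], [2, 0, -3]].
M = P⁻¹(R − S) = [[-1, -2], [-1, -3], [5, -1]].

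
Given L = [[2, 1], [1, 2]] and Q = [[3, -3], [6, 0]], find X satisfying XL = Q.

Right-multiplying both sides by L⁻¹ gives X = QL⁻¹.
det L = 3; the adjugate gives L⁻¹ = [[2/3, -1/3], [-1/3, 2/3]].
X = QL⁻¹ = [[3, -3], [6, 0]] · [[2/3, -1/3], [-1/3, 2/3]] = [[3, -3], [4, -2]].

X = [[3, -3], [4, -2]]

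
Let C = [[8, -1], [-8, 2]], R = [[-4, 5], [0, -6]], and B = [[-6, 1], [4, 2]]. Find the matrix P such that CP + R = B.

P = [[0, 0], [2, 4]]

CP = B − R = [[-2, -4], [4, 8]].
Left-multiplying both sides by C⁻¹ gives P = C⁻¹(B − R).
C has determinant 8; C⁻¹ = [[1/4, 1/8], [1, 1]].
P = C⁻¹(B − R) = [[0, 0], [2, 4]].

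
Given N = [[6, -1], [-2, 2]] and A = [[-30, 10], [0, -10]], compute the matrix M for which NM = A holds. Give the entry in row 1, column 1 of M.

-6

N is on the left of M, so left-multiply by N⁻¹: M = N⁻¹A.
det N = 10, so N⁻¹ = [[1/5, 1/10], [1/5, 3/5]].
M = N⁻¹A = [[1/5, 1/10], [1/5, 3/5]] · [[-30, 10], [0, -10]] = [[-6, 1], [-6, -4]].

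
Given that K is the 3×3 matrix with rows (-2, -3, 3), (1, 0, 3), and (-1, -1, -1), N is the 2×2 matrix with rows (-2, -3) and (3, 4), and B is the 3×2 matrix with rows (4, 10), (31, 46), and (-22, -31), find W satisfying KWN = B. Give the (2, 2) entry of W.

5

Isolating W: multiply by K⁻¹ from the left and N⁻¹ from the right, so W = K⁻¹BN⁻¹.
det K = -3; the adjugate gives K⁻¹ = [[-1, 2, 3], [2/3, -5/3, -3], [1/3, -1/3, -1]].
det N = 1, so N⁻¹ = [[4, 3], [-3, -2]].
K⁻¹B = [[-8, -11], [17, 23], [13, 19]].
W = (K⁻¹B)N⁻¹ = [[1, -2], [-1, 5], [-5, 1]].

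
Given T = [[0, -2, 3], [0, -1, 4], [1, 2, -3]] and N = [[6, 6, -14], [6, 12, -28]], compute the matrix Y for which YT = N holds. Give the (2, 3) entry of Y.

6

T is on the right of Y, so right-multiply by T⁻¹: Y = NT⁻¹.
T has determinant -5; T⁻¹ = [[1, 0, 1], [-4/5, 3/5, 0], [-1/5, 2/5, 0]].
Y = NT⁻¹ = [[6, 6, -14], [6, 12, -28]] · [[1, 0, 1], [-4/5, 3/5, 0], [-1/5, 2/5, 0]] = [[4, -2, 6], [2, -4, 6]].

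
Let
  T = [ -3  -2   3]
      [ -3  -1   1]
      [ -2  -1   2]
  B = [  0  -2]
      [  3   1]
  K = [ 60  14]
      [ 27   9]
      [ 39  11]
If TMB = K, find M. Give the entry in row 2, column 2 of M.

Left-multiply by T⁻¹ and right-multiply by B⁻¹: M = T⁻¹KB⁻¹.
det T = -2, so T⁻¹ = [[1/2, -1/2, -1/2], [-2, 0, 3], [-1/2, -1/2, 3/2]].
det B = 6, so B⁻¹ = [[1/6, 1/3], [-1/2, 0]].
T⁻¹K = [[-3, -3], [-3, 5], [15, 5]].
M = (T⁻¹K)B⁻¹ = [[1, -1], [-3, -1], [0, 5]].

-1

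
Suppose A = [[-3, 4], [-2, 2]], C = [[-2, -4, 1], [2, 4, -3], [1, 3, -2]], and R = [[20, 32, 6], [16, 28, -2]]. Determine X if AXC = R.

X = [[4, -2, 0], [-1, -2, -2]]

Isolating X: multiply by A⁻¹ from the left and C⁻¹ from the right, so X = A⁻¹RC⁻¹.
det A = 2; the adjugate gives A⁻¹ = [[1, -2], [1, -3/2]].
det C = -4; the adjugate gives C⁻¹ = [[-1/4, 5/4, -2], [-1/4, -3/4, 1], [-1/2, -1/2, 0]].
A⁻¹R = [[-12, -24, 10], [-4, -10, 9]].
X = (A⁻¹R)C⁻¹ = [[4, -2, 0], [-1, -2, -2]].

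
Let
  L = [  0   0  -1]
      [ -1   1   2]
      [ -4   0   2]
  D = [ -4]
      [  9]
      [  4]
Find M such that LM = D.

M = [[1], [2], [4]]

L is on the left of M, so left-multiply by L⁻¹: M = L⁻¹D.
det L = -4, so L⁻¹ = [[-1/2, 0, -1/4], [3/2, 1, -1/4], [-1, 0, 0]].
M = L⁻¹D = [[-1/2, 0, -1/4], [3/2, 1, -1/4], [-1, 0, 0]] · [[-4], [9], [4]] = [[1], [2], [4]].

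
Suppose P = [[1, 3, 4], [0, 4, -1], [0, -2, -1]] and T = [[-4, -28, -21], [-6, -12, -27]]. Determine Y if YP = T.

Y = [[-4, -1, 6], [-6, 2, 1]]

P is on the right of Y, so right-multiply by P⁻¹: Y = TP⁻¹.
det P = -6, so P⁻¹ = [[1, 5/6, 19/6], [0, 1/6, -1/6], [0, -1/3, -2/3]].
Y = TP⁻¹ = [[-4, -28, -21], [-6, -12, -27]] · [[1, 5/6, 19/6], [0, 1/6, -1/6], [0, -1/3, -2/3]] = [[-4, -1, 6], [-6, 2, 1]].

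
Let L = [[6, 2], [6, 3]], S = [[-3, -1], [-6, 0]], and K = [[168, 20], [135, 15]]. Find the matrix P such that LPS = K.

Left-multiply by L⁻¹ and right-multiply by S⁻¹: P = L⁻¹KS⁻¹.
L has determinant 6; L⁻¹ = [[1/2, -1/3], [-1, 1]].
S has determinant -6; S⁻¹ = [[0, -1/6], [-1, 1/2]].
L⁻¹K = [[39, 5], [-33, -5]].
P = (L⁻¹K)S⁻¹ = [[-5, -4], [5, 3]].

P = [[-5, -4], [5, 3]]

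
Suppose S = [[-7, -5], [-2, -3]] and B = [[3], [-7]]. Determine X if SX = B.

Left-multiplying both sides by S⁻¹ gives X = S⁻¹B.
S has determinant 11; S⁻¹ = [[-3/11, 5/11], [2/11, -7/11]].
X = S⁻¹B = [[-3/11, 5/11], [2/11, -7/11]] · [[3], [-7]] = [[-4], [5]].

X = [[-4], [5]]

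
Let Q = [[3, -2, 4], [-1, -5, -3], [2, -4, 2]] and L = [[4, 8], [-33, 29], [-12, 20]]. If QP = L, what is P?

P = [[2, 2], [5, -5], [2, -2]]

Left-multiplying both sides by Q⁻¹ gives P = Q⁻¹L.
det Q = -2, so Q⁻¹ = [[11, 6, -13], [2, 1, -5/2], [-7, -4, 17/2]].
P = Q⁻¹L = [[11, 6, -13], [2, 1, -5/2], [-7, -4, 17/2]] · [[4, 8], [-33, 29], [-12, 20]] = [[2, 2], [5, -5], [2, -2]].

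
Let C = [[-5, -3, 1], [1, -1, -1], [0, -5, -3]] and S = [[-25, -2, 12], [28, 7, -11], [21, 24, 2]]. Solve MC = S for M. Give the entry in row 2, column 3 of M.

1

C is on the right of M, so right-multiply by C⁻¹: M = SC⁻¹.
C has determinant -4; C⁻¹ = [[1/2, 7/2, -1], [-3/4, -15/4, 1], [5/4, 25/4, -2]].
M = SC⁻¹ = [[-25, -2, 12], [28, 7, -11], [21, 24, 2]] · [[1/2, 7/2, -1], [-3/4, -15/4, 1], [5/4, 25/4, -2]] = [[4, -5, -1], [-5, 3, 1], [-5, -4, -1]].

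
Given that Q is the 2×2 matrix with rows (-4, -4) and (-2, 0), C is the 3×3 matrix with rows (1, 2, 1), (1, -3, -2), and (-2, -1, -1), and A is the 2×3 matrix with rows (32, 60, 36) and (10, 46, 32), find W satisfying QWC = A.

Left-multiply by Q⁻¹ and right-multiply by C⁻¹: W = Q⁻¹AC⁻¹.
Q has determinant -8; Q⁻¹ = [[0, -1/2], [-1/4, 1/2]].
det C = 4; the adjugate gives C⁻¹ = [[1/4, 1/4, -1/4], [5/4, 1/4, 3/4], [-7/4, -3/4, -5/4]].
Q⁻¹A = [[-5, -23, -16], [-3, 8, 7]].
W = (Q⁻¹A)C⁻¹ = [[-2, 5, 4], [-3, -4, -2]].

W = [[-2, 5, 4], [-3, -4, -2]]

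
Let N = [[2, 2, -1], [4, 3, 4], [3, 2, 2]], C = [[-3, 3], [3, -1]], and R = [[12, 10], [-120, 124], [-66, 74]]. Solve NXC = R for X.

X = [[4, 2], [2, 2], [5, -3]]

Isolating X: multiply by N⁻¹ from the left and C⁻¹ from the right, so X = N⁻¹RC⁻¹.
det N = 5, so N⁻¹ = [[-2/5, -6/5, 11/5], [4/5, 7/5, -12/5], [-1/5, 2/5, -2/5]].
det C = -6, so C⁻¹ = [[1/6, 1/2], [1/2, 1/2]].
N⁻¹R = [[-6, 10], [0, 4], [-24, 18]].
X = (N⁻¹R)C⁻¹ = [[4, 2], [2, 2], [5, -3]].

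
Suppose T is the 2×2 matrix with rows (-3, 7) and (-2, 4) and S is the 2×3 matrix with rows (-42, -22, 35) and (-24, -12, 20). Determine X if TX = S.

Since T multiplies X on the left, X = T⁻¹S.
det T = 2, so T⁻¹ = [[2, -7/2], [1, -3/2]].
X = T⁻¹S = [[2, -7/2], [1, -3/2]] · [[-42, -22, 35], [-24, -12, 20]] = [[0, -2, 0], [-6, -4, 5]].

X = [[0, -2, 0], [-6, -4, 5]]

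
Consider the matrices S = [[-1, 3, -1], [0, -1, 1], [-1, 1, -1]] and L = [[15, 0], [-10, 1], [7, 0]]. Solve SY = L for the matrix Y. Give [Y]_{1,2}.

-1

Since S multiplies Y on the left, Y = S⁻¹L.
det S = -2, so S⁻¹ = [[0, -1, -1], [1/2, 0, -1/2], [1/2, 1, -1/2]].
Y = S⁻¹L = [[0, -1, -1], [1/2, 0, -1/2], [1/2, 1, -1/2]] · [[15, 0], [-10, 1], [7, 0]] = [[3, -1], [4, 0], [-6, 1]].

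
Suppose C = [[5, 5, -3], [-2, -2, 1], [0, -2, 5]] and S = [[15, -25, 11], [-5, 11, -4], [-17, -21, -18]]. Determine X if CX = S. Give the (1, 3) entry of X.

C is on the left of X, so left-multiply by C⁻¹: X = C⁻¹S.
det C = -2, so C⁻¹ = [[4, 19/2, 1/2], [-5, -25/2, -1/2], [-2, -5, 0]].
X = C⁻¹S = [[4, 19/2, 1/2], [-5, -25/2, -1/2], [-2, -5, 0]] · [[15, -25, 11], [-5, 11, -4], [-17, -21, -18]] = [[4, -6, -3], [-4, -2, 4], [-5, -5, -2]].

-3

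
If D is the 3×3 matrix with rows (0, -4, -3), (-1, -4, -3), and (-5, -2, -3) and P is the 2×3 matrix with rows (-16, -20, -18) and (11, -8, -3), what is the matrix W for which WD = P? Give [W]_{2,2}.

-1

D is on the right of W, so right-multiply by D⁻¹: W = PD⁻¹.
det D = 6; the adjugate gives D⁻¹ = [[1, -1, 0], [2, -5/2, 1/2], [-3, 10/3, -2/3]].
W = PD⁻¹ = [[-16, -20, -18], [11, -8, -3]] · [[1, -1, 0], [2, -5/2, 1/2], [-3, 10/3, -2/3]] = [[-2, 6, 2], [4, -1, -2]].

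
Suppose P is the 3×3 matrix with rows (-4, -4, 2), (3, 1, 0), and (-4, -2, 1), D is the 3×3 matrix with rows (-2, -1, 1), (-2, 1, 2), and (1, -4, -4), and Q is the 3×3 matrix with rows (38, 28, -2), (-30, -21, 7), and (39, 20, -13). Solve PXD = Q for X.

X = P⁻¹QD⁻¹ (apply P⁻¹ on the left and D⁻¹ on the right).
P has determinant 4; P⁻¹ = [[1/4, 0, -1/2], [-3/4, 1, 3/2], [-1/2, 2, 2]].
det D = 5; the adjugate gives D⁻¹ = [[4/5, -8/5, -3/5], [-6/5, 7/5, 2/5], [7/5, -9/5, -4/5]].
P⁻¹Q = [[-10, -3, 6], [0, -12, -11], [-1, -16, -11]].
X = (P⁻¹Q)D⁻¹ = [[4, 1, 0], [-1, 3, 4], [3, -1, 3]].

X = [[4, 1, 0], [-1, 3, 4], [3, -1, 3]]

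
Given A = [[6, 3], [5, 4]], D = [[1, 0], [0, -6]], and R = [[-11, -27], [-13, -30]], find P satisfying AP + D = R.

AP = R − D = [[-12, -27], [-13, -24]].
A is on the left of P, so left-multiply by A⁻¹: P = A⁻¹(R − D).
A has determinant 9; A⁻¹ = [[4/9, -1/3], [-5/9, 2/3]].
P = A⁻¹(R − D) = [[-1, -4], [-2, -1]].

P = [[-1, -4], [-2, -1]]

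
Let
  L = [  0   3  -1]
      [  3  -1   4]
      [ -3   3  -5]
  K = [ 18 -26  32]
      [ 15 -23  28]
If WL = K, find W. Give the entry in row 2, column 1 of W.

Since L sits to the right of W, W = KL⁻¹.
L has determinant 3; L⁻¹ = [[-7/3, 4, 11/3], [1, -1, -1], [2, -3, -3]].
W = KL⁻¹ = [[18, -26, 32], [15, -23, 28]] · [[-7/3, 4, 11/3], [1, -1, -1], [2, -3, -3]] = [[-4, 2, -4], [-2, -1, -6]].

-2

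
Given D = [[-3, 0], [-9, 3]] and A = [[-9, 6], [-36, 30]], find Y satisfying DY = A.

Y = [[3, -2], [-3, 4]]

Since D multiplies Y on the left, Y = D⁻¹A.
det D = -9, so D⁻¹ = [[-1/3, 0], [-1, 1/3]].
Y = D⁻¹A = [[-1/3, 0], [-1, 1/3]] · [[-9, 6], [-36, 30]] = [[3, -2], [-3, 4]].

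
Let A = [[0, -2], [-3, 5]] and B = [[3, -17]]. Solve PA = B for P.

Since A sits to the right of P, P = BA⁻¹.
A has determinant -6; A⁻¹ = [[-5/6, -1/3], [-1/2, 0]].
P = BA⁻¹ = [[3, -17]] · [[-5/6, -1/3], [-1/2, 0]] = [[6, -1]].

P = [[6, -1]]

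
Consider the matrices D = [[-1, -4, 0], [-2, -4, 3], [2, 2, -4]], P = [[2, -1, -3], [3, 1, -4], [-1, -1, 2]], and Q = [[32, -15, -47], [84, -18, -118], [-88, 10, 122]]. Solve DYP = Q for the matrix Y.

Y = D⁻¹QP⁻¹ (apply D⁻¹ on the left and P⁻¹ on the right).
det D = -2, so D⁻¹ = [[-5, 8, 6], [1, -2, -3/2], [-2, 3, 2]].
P has determinant 4; P⁻¹ = [[-1/2, 5/4, 7/4], [-1/2, 1/4, -1/4], [-1/2, 3/4, 5/4]].
D⁻¹Q = [[-16, -9, 23], [-4, 6, 6], [12, -4, -16]].
Y = (D⁻¹Q)P⁻¹ = [[1, -5, 3], [-4, 1, -1], [4, 2, 2]].

Y = [[1, -5, 3], [-4, 1, -1], [4, 2, 2]]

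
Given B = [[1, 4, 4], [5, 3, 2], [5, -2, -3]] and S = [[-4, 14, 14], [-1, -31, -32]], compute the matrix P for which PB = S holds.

P = [[-4, 6, -6], [-6, -1, 2]]

Right-multiplying both sides by B⁻¹ gives P = SB⁻¹.
B has determinant -5; B⁻¹ = [[1, -4/5, 4/5], [-5, 23/5, -18/5], [5, -22/5, 17/5]].
P = SB⁻¹ = [[-4, 14, 14], [-1, -31, -32]] · [[1, -4/5, 4/5], [-5, 23/5, -18/5], [5, -22/5, 17/5]] = [[-4, 6, -6], [-6, -1, 2]].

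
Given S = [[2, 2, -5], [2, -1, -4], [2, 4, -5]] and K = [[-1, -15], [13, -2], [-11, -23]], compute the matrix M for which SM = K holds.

M = [[2, -1], [-5, -4], [-1, 1]]

Since S multiplies M on the left, M = S⁻¹K.
det S = -4, so S⁻¹ = [[-21/4, 5/2, 13/4], [-1/2, 0, 1/2], [-5/2, 1, 3/2]].
M = S⁻¹K = [[-21/4, 5/2, 13/4], [-1/2, 0, 1/2], [-5/2, 1, 3/2]] · [[-1, -15], [13, -2], [-11, -23]] = [[2, -1], [-5, -4], [-1, 1]].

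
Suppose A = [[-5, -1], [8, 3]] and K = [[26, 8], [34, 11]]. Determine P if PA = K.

Right-multiplying both sides by A⁻¹ gives P = KA⁻¹.
det A = -7, so A⁻¹ = [[-3/7, -1/7], [8/7, 5/7]].
P = KA⁻¹ = [[26, 8], [34, 11]] · [[-3/7, -1/7], [8/7, 5/7]] = [[-2, 2], [-2, 3]].

P = [[-2, 2], [-2, 3]]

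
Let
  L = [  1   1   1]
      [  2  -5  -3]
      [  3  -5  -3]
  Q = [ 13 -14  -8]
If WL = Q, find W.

W = [[1, -3, 6]]

L is on the right of W, so right-multiply by L⁻¹: W = QL⁻¹.
det L = 2; the adjugate gives L⁻¹ = [[0, -1, 1], [-3/2, -3, 5/2], [5/2, 4, -7/2]].
W = QL⁻¹ = [[13, -14, -8]] · [[0, -1, 1], [-3/2, -3, 5/2], [5/2, 4, -7/2]] = [[1, -3, 6]].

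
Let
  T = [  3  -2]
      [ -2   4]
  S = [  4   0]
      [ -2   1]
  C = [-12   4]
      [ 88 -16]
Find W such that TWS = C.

Isolating W: multiply by T⁻¹ from the left and S⁻¹ from the right, so W = T⁻¹CS⁻¹.
det T = 8; the adjugate gives T⁻¹ = [[1/2, 1/4], [1/4, 3/8]].
det S = 4; the adjugate gives S⁻¹ = [[1/4, 0], [1/2, 1]].
T⁻¹C = [[16, -2], [30, -5]].
W = (T⁻¹C)S⁻¹ = [[3, -2], [5, -5]].

W = [[3, -2], [5, -5]]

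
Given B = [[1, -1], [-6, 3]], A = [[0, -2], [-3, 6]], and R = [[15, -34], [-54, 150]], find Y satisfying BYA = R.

Isolating Y: multiply by B⁻¹ from the left and A⁻¹ from the right, so Y = B⁻¹RA⁻¹.
det B = -3; the adjugate gives B⁻¹ = [[-1, -1/3], [-2, -1/3]].
det A = -6; the adjugate gives A⁻¹ = [[-1, -1/3], [-1/2, 0]].
B⁻¹R = [[3, -16], [-12, 18]].
Y = (B⁻¹R)A⁻¹ = [[5, -1], [3, 4]].

Y = [[5, -1], [3, 4]]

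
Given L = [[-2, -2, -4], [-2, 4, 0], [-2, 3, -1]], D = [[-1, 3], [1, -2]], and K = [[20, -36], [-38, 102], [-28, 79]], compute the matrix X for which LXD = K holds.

X = [[-3, -2], [5, -4], [-2, -3]]

Left-multiply by L⁻¹ and right-multiply by D⁻¹: X = L⁻¹KD⁻¹.
det L = 4; the adjugate gives L⁻¹ = [[-1, -7/2, 4], [-1/2, -3/2, 2], [1/2, 5/2, -3]].
det D = -1, so D⁻¹ = [[2, 3], [1, 1]].
L⁻¹K = [[1, -5], [-9, 23], [-1, 0]].
X = (L⁻¹K)D⁻¹ = [[-3, -2], [5, -4], [-2, -3]].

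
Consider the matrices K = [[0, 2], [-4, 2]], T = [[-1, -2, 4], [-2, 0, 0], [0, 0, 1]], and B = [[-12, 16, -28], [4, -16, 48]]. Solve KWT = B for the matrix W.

Isolating W: multiply by K⁻¹ from the left and T⁻¹ from the right, so W = K⁻¹BT⁻¹.
det K = 8; the adjugate gives K⁻¹ = [[1/4, -1/4], [1/2, 0]].
det T = -4, so T⁻¹ = [[0, -1/2, 0], [-1/2, 1/4, 2], [0, 0, 1]].
K⁻¹B = [[-4, 8, -19], [-6, 8, -14]].
W = (K⁻¹B)T⁻¹ = [[-4, 4, -3], [-4, 5, 2]].

W = [[-4, 4, -3], [-4, 5, 2]]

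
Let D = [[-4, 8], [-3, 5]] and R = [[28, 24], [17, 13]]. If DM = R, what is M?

M = [[1, 4], [4, 5]]

D is on the left of M, so left-multiply by D⁻¹: M = D⁻¹R.
det D = 4; the adjugate gives D⁻¹ = [[5/4, -2], [3/4, -1]].
M = D⁻¹R = [[5/4, -2], [3/4, -1]] · [[28, 24], [17, 13]] = [[1, 4], [4, 5]].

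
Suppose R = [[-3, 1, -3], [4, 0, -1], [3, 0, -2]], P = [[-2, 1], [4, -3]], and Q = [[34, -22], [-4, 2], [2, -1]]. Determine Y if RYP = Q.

Left-multiply by R⁻¹ and right-multiply by P⁻¹: Y = R⁻¹QP⁻¹.
det R = 5, so R⁻¹ = [[0, 2/5, -1/5], [1, 3, -3], [0, 3/5, -4/5]].
P has determinant 2; P⁻¹ = [[-3/2, -1/2], [-2, -1]].
R⁻¹Q = [[-2, 1], [16, -13], [-4, 2]].
Y = (R⁻¹Q)P⁻¹ = [[1, 0], [2, 5], [2, 0]].

Y = [[1, 0], [2, 5], [2, 0]]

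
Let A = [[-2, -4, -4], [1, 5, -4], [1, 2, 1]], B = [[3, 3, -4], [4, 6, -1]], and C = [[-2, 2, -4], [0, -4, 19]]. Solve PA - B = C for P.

P = [[2, 1, 4], [-2, -2, 2]]

PA = C + B = [[1, 5, -8], [4, 2, 18]].
Right-multiplying both sides by A⁻¹ gives P = (C + B)A⁻¹.
det A = 6; the adjugate gives A⁻¹ = [[13/6, -2/3, 6], [-5/6, 1/3, -2], [-1/2, 0, -1]].
P = (C + B)A⁻¹ = [[2, 1, 4], [-2, -2, 2]].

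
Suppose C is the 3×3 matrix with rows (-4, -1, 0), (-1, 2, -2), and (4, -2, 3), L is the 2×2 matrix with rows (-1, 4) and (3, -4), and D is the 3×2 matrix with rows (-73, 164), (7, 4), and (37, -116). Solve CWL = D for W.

Isolating W: multiply by C⁻¹ from the left and L⁻¹ from the right, so W = C⁻¹DL⁻¹.
det C = -3; the adjugate gives C⁻¹ = [[-2/3, -1, -2/3], [5/3, 4, 8/3], [2, 4, 3]].
det L = -8, so L⁻¹ = [[1/2, 1/2], [3/8, 1/8]].
C⁻¹D = [[17, -36], [5, -20], [-7, -4]].
W = (C⁻¹D)L⁻¹ = [[-5, 4], [-5, 0], [-5, -4]].

W = [[-5, 4], [-5, 0], [-5, -4]]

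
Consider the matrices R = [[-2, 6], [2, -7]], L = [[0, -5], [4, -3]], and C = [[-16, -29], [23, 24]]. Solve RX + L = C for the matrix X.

X = [[-1, 3], [-3, -3]]

RX = C − L = [[-16, -24], [19, 27]].
R is on the left of X, so left-multiply by R⁻¹: X = R⁻¹(C − L).
R has determinant 2; R⁻¹ = [[-7/2, -3], [-1, -1]].
X = R⁻¹(C − L) = [[-1, 3], [-3, -3]].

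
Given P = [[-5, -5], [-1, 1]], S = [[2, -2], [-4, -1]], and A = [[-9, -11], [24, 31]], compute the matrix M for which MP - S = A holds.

M = [[2, -3], [-5, 5]]

MP = A + S = [[-7, -13], [20, 30]].
Since P sits to the right of M, M = (A + S)P⁻¹.
det P = -10; the adjugate gives P⁻¹ = [[-1/10, -1/2], [-1/10, 1/2]].
M = (A + S)P⁻¹ = [[2, -3], [-5, 5]].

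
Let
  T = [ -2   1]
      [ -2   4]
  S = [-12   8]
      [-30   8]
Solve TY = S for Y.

Y = [[3, -4], [-6, 0]]

Since T multiplies Y on the left, Y = T⁻¹S.
T has determinant -6; T⁻¹ = [[-2/3, 1/6], [-1/3, 1/3]].
Y = T⁻¹S = [[-2/3, 1/6], [-1/3, 1/3]] · [[-12, 8], [-30, 8]] = [[3, -4], [-6, 0]].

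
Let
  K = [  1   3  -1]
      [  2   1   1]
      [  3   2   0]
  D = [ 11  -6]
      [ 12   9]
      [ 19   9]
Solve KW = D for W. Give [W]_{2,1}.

Left-multiplying both sides by K⁻¹ gives W = K⁻¹D.
det K = 6; the adjugate gives K⁻¹ = [[-1/3, -1/3, 2/3], [1/2, 1/2, -1/2], [1/6, 7/6, -5/6]].
W = K⁻¹D = [[-1/3, -1/3, 2/3], [1/2, 1/2, -1/2], [1/6, 7/6, -5/6]] · [[11, -6], [12, 9], [19, 9]] = [[5, 5], [2, -3], [0, 2]].

2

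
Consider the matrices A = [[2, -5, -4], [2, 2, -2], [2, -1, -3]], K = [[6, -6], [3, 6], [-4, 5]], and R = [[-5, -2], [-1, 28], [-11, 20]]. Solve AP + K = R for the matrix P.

P = [[-3, 2], [1, 4], [0, -5]]

AP = R − K = [[-11, 4], [-4, 22], [-7, 15]].
Since A multiplies P on the left, P = A⁻¹(R − K).
det A = -2, so A⁻¹ = [[4, 11/2, -9], [-1, -1, 2], [3, 4, -7]].
P = A⁻¹(R − K) = [[-3, 2], [1, 4], [0, -5]].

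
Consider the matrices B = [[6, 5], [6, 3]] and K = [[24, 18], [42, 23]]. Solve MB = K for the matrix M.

Since B sits to the right of M, M = KB⁻¹.
B has determinant -12; B⁻¹ = [[-1/4, 5/12], [1/2, -1/2]].
M = KB⁻¹ = [[24, 18], [42, 23]] · [[-1/4, 5/12], [1/2, -1/2]] = [[3, 1], [1, 6]].

M = [[3, 1], [1, 6]]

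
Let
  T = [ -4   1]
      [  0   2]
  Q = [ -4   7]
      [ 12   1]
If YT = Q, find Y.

Y = [[1, 3], [-3, 2]]

Right-multiplying both sides by T⁻¹ gives Y = QT⁻¹.
det T = -8, so T⁻¹ = [[-1/4, 1/8], [0, 1/2]].
Y = QT⁻¹ = [[-4, 7], [12, 1]] · [[-1/4, 1/8], [0, 1/2]] = [[1, 3], [-3, 2]].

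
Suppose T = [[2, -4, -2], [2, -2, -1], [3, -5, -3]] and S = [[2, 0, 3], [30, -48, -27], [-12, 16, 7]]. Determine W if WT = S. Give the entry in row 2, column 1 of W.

3

Since T sits to the right of W, W = ST⁻¹.
det T = -2, so T⁻¹ = [[-1/2, 1, 0], [-3/2, 0, 1], [2, 1, -2]].
W = ST⁻¹ = [[2, 0, 3], [30, -48, -27], [-12, 16, 7]] · [[-1/2, 1, 0], [-3/2, 0, 1], [2, 1, -2]] = [[5, 5, -6], [3, 3, 6], [-4, -5, 2]].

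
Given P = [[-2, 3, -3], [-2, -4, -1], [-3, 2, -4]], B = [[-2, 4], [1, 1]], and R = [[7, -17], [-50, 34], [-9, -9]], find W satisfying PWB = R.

W = [[-4, 5], [-2, 3], [2, 0]]

W = P⁻¹RB⁻¹ (apply P⁻¹ on the left and B⁻¹ on the right).
det P = -3, so P⁻¹ = [[-6, -2, 5], [5/3, 1/3, -4/3], [16/3, 5/3, -14/3]].
det B = -6, so B⁻¹ = [[-1/6, 2/3], [1/6, 1/3]].
P⁻¹R = [[13, -11], [7, -5], [-4, 8]].
W = (P⁻¹R)B⁻¹ = [[-4, 5], [-2, 3], [2, 0]].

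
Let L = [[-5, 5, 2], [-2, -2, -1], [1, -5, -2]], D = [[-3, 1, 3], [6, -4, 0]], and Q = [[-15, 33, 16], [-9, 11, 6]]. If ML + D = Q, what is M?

M = [[2, -1, -4], [3, 0, 0]]

ML = Q − D = [[-12, 32, 13], [-15, 15, 6]].
L is on the right of M, so right-multiply by L⁻¹: M = (Q − D)L⁻¹.
L has determinant 4; L⁻¹ = [[-1/4, 0, -1/4], [-5/4, 2, -9/4], [3, -5, 5]].
M = (Q − D)L⁻¹ = [[2, -1, -4], [3, 0, 0]].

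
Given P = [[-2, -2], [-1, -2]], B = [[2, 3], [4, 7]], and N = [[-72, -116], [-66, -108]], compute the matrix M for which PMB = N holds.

M = P⁻¹NB⁻¹ (apply P⁻¹ on the left and B⁻¹ on the right).
det P = 2, so P⁻¹ = [[-1, 1], [1/2, -1]].
det B = 2, so B⁻¹ = [[7/2, -3/2], [-2, 1]].
P⁻¹N = [[6, 8], [30, 50]].
M = (P⁻¹N)B⁻¹ = [[5, -1], [5, 5]].

M = [[5, -1], [5, 5]]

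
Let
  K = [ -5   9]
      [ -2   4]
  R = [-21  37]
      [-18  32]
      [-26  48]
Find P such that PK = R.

K is on the right of P, so right-multiply by K⁻¹: P = RK⁻¹.
K has determinant -2; K⁻¹ = [[-2, 9/2], [-1, 5/2]].
P = RK⁻¹ = [[-21, 37], [-18, 32], [-26, 48]] · [[-2, 9/2], [-1, 5/2]] = [[5, -2], [4, -1], [4, 3]].

P = [[5, -2], [4, -1], [4, 3]]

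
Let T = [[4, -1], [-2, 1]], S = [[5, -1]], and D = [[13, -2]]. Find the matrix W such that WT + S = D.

W = [[3, 2]]

WT = D − S = [[8, -1]].
T is on the right of W, so right-multiply by T⁻¹: W = (D − S)T⁻¹.
det T = 2, so T⁻¹ = [[1/2, 1/2], [1, 2]].
W = (D − S)T⁻¹ = [[3, 2]].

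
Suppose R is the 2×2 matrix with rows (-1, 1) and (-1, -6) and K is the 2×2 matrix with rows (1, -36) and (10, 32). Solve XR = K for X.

X = [[-6, 5], [-4, -6]]

Right-multiplying both sides by R⁻¹ gives X = KR⁻¹.
det R = 7; the adjugate gives R⁻¹ = [[-6/7, -1/7], [1/7, -1/7]].
X = KR⁻¹ = [[1, -36], [10, 32]] · [[-6/7, -1/7], [1/7, -1/7]] = [[-6, 5], [-4, -6]].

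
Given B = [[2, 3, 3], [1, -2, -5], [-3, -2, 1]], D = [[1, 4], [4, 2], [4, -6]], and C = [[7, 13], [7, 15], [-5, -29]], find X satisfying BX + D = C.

BX = C − D = [[6, 9], [3, 13], [-9, -23]].
Left-multiplying both sides by B⁻¹ gives X = B⁻¹(C − D).
det B = -6, so B⁻¹ = [[2, 3/2, 3/2], [-7/3, -11/6, -13/6], [4/3, 5/6, 7/6]].
X = B⁻¹(C − D) = [[3, 3], [0, 5], [0, -4]].

X = [[3, 3], [0, 5], [0, -4]]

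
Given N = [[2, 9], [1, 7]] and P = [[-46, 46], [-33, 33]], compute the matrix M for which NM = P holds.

Left-multiplying both sides by N⁻¹ gives M = N⁻¹P.
det N = 5; the adjugate gives N⁻¹ = [[7/5, -9/5], [-1/5, 2/5]].
M = N⁻¹P = [[7/5, -9/5], [-1/5, 2/5]] · [[-46, 46], [-33, 33]] = [[-5, 5], [-4, 4]].

M = [[-5, 5], [-4, 4]]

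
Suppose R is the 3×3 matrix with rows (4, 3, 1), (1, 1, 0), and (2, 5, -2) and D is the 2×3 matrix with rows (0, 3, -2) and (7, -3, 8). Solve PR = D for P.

P = [[0, -2, 1], [4, -5, -2]]

R is on the right of P, so right-multiply by R⁻¹: P = DR⁻¹.
det R = 1; the adjugate gives R⁻¹ = [[-2, 11, -1], [2, -10, 1], [3, -14, 1]].
P = DR⁻¹ = [[0, 3, -2], [7, -3, 8]] · [[-2, 11, -1], [2, -10, 1], [3, -14, 1]] = [[0, -2, 1], [4, -5, -2]].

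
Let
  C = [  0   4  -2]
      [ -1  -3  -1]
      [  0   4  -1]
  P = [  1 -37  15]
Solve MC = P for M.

M = [[-4, -1, -6]]

C is on the right of M, so right-multiply by C⁻¹: M = PC⁻¹.
det C = 4; the adjugate gives C⁻¹ = [[7/4, -1, -5/2], [-1/4, 0, 1/2], [-1, 0, 1]].
M = PC⁻¹ = [[1, -37, 15]] · [[7/4, -1, -5/2], [-1/4, 0, 1/2], [-1, 0, 1]] = [[-4, -1, -6]].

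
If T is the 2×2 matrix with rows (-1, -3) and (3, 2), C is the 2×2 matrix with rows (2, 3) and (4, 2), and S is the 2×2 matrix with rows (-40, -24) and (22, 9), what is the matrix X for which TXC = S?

X = T⁻¹SC⁻¹ (apply T⁻¹ on the left and C⁻¹ on the right).
det T = 7, so T⁻¹ = [[2/7, 3/7], [-3/7, -1/7]].
C has determinant -8; C⁻¹ = [[-1/4, 3/8], [1/2, -1/4]].
T⁻¹S = [[-2, -3], [14, 9]].
X = (T⁻¹S)C⁻¹ = [[-1, 0], [1, 3]].

X = [[-1, 0], [1, 3]]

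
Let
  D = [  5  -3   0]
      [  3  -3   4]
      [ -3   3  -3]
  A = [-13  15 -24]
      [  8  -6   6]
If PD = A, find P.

P = [[1, -6, 0], [1, 3, 2]]

Right-multiplying both sides by D⁻¹ gives P = AD⁻¹.
D has determinant -6; D⁻¹ = [[1/2, 3/2, 2], [1/2, 5/2, 10/3], [0, 1, 1]].
P = AD⁻¹ = [[-13, 15, -24], [8, -6, 6]] · [[1/2, 3/2, 2], [1/2, 5/2, 10/3], [0, 1, 1]] = [[1, -6, 0], [1, 3, 2]].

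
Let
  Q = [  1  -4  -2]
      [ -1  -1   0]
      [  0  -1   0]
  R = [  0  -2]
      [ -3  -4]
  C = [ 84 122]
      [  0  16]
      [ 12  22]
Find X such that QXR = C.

X = [[5, -4], [3, 4], [-1, 4]]

Left-multiply by Q⁻¹ and right-multiply by R⁻¹: X = Q⁻¹CR⁻¹.
det Q = -2, so Q⁻¹ = [[0, -1, 1], [0, 0, -1], [-1/2, -1/2, 5/2]].
det R = -6, so R⁻¹ = [[2/3, -1/3], [-1/2, 0]].
Q⁻¹C = [[12, 6], [-12, -22], [-12, -14]].
X = (Q⁻¹C)R⁻¹ = [[5, -4], [3, 4], [-1, 4]].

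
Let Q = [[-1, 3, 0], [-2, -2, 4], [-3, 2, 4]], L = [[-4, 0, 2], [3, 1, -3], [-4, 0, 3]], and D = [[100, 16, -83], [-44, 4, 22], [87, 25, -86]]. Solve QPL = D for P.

Left-multiply by Q⁻¹ and right-multiply by L⁻¹: P = Q⁻¹DL⁻¹.
det Q = 4, so Q⁻¹ = [[-4, -3, 3], [-1, -1, 1], [-5/2, -7/4, 2]].
det L = -4; the adjugate gives L⁻¹ = [[-3/4, 0, 1/2], [-3/4, 1, 3/2], [-1, 0, 1]].
Q⁻¹D = [[-7, -1, 8], [31, 5, -25], [1, 3, -3]].
P = (Q⁻¹D)L⁻¹ = [[-2, -1, 3], [-2, 5, -2], [0, 3, 2]].

P = [[-2, -1, 3], [-2, 5, -2], [0, 3, 2]]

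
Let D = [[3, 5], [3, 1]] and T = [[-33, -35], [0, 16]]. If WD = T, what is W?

W = [[-6, -5], [4, -4]]

Since D sits to the right of W, W = TD⁻¹.
det D = -12, so D⁻¹ = [[-1/12, 5/12], [1/4, -1/4]].
W = TD⁻¹ = [[-33, -35], [0, 16]] · [[-1/12, 5/12], [1/4, -1/4]] = [[-6, -5], [4, -4]].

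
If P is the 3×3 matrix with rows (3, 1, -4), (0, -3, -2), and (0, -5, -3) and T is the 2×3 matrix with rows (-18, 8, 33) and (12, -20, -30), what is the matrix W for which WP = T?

W = [[-6, -3, -1], [4, -2, 6]]

Right-multiplying both sides by P⁻¹ gives W = TP⁻¹.
det P = -3; the adjugate gives P⁻¹ = [[1/3, -23/3, 14/3], [0, 3, -2], [0, -5, 3]].
W = TP⁻¹ = [[-18, 8, 33], [12, -20, -30]] · [[1/3, -23/3, 14/3], [0, 3, -2], [0, -5, 3]] = [[-6, -3, -1], [4, -2, 6]].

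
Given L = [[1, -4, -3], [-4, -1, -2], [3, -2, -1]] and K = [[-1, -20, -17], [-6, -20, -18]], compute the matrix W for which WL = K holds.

Since L sits to the right of W, W = KL⁻¹.
L has determinant 4; L⁻¹ = [[-3/4, 1/2, 5/4], [-5/2, 2, 7/2], [11/4, -5/2, -17/4]].
W = KL⁻¹ = [[-1, -20, -17], [-6, -20, -18]] · [[-3/4, 1/2, 5/4], [-5/2, 2, 7/2], [11/4, -5/2, -17/4]] = [[4, 2, 1], [5, 2, -1]].

W = [[4, 2, 1], [5, 2, -1]]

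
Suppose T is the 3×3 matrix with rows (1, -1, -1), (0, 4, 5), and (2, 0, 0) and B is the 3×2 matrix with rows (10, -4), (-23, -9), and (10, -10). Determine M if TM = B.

T is on the left of M, so left-multiply by T⁻¹: M = T⁻¹B.
det T = -2; the adjugate gives T⁻¹ = [[0, 0, 1/2], [-5, -1, 5/2], [4, 1, -2]].
M = T⁻¹B = [[0, 0, 1/2], [-5, -1, 5/2], [4, 1, -2]] · [[10, -4], [-23, -9], [10, -10]] = [[5, -5], [-2, 4], [-3, -5]].

M = [[5, -5], [-2, 4], [-3, -5]]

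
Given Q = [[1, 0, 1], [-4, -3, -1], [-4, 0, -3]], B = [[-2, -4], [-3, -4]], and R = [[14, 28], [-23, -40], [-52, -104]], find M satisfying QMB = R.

M = [[-5, 0], [5, -1], [-2, 0]]

Isolating M: multiply by Q⁻¹ from the left and B⁻¹ from the right, so M = Q⁻¹RB⁻¹.
det Q = -3; the adjugate gives Q⁻¹ = [[-3, 0, -1], [8/3, -1/3, 1], [4, 0, 1]].
det B = -4; the adjugate gives B⁻¹ = [[1, -1], [-3/4, 1/2]].
Q⁻¹R = [[10, 20], [-7, -16], [4, 8]].
M = (Q⁻¹R)B⁻¹ = [[-5, 0], [5, -1], [-2, 0]].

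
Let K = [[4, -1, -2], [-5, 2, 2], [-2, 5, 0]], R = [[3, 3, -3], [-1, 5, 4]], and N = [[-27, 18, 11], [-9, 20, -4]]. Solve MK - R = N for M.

M = [[-2, 2, 3], [0, 0, 5]]

MK = N + R = [[-24, 21, 8], [-10, 25, 0]].
Since K sits to the right of M, M = (N + R)K⁻¹.
det K = 6; the adjugate gives K⁻¹ = [[-5/3, -5/3, 1/3], [-2/3, -2/3, 1/3], [-7/2, -3, 1/2]].
M = (N + R)K⁻¹ = [[-2, 2, 3], [0, 0, 5]].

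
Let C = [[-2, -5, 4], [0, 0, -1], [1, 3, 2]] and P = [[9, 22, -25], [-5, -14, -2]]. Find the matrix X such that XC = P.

Right-multiplying both sides by C⁻¹ gives X = PC⁻¹.
det C = -1; the adjugate gives C⁻¹ = [[-3, -22, -5], [1, 8, 2], [0, -1, 0]].
X = PC⁻¹ = [[9, 22, -25], [-5, -14, -2]] · [[-3, -22, -5], [1, 8, 2], [0, -1, 0]] = [[-5, 3, -1], [1, 0, -3]].

X = [[-5, 3, -1], [1, 0, -3]]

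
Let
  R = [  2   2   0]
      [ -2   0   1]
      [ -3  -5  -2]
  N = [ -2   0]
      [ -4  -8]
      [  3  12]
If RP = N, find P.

P = [[5, 2], [-6, -2], [6, -4]]

Left-multiplying both sides by R⁻¹ gives P = R⁻¹N.
R has determinant -4; R⁻¹ = [[-5/4, -1, -1/2], [7/4, 1, 1/2], [-5/2, -1, -1]].
P = R⁻¹N = [[-5/4, -1, -1/2], [7/4, 1, 1/2], [-5/2, -1, -1]] · [[-2, 0], [-4, -8], [3, 12]] = [[5, 2], [-6, -2], [6, -4]].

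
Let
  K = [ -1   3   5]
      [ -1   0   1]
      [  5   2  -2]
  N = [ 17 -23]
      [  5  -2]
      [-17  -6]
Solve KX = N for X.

K is on the left of X, so left-multiply by K⁻¹: X = K⁻¹N.
det K = 1, so K⁻¹ = [[-2, 16, 3], [3, -23, -4], [-2, 17, 3]].
X = K⁻¹N = [[-2, 16, 3], [3, -23, -4], [-2, 17, 3]] · [[17, -23], [5, -2], [-17, -6]] = [[-5, -4], [4, 1], [0, -6]].

X = [[-5, -4], [4, 1], [0, -6]]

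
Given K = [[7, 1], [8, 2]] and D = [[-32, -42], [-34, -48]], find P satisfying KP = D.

Since K multiplies P on the left, P = K⁻¹D.
det K = 6; the adjugate gives K⁻¹ = [[1/3, -1/6], [-4/3, 7/6]].
P = K⁻¹D = [[1/3, -1/6], [-4/3, 7/6]] · [[-32, -42], [-34, -48]] = [[-5, -6], [3, 0]].

P = [[-5, -6], [3, 0]]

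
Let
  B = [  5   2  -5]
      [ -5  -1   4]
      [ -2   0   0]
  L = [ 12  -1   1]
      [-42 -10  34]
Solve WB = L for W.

B is on the right of W, so right-multiply by B⁻¹: W = LB⁻¹.
det B = -6, so B⁻¹ = [[0, 0, -1/2], [4/3, 5/3, -5/6], [1/3, 2/3, -5/6]].
W = LB⁻¹ = [[12, -1, 1], [-42, -10, 34]] · [[0, 0, -1/2], [4/3, 5/3, -5/6], [1/3, 2/3, -5/6]] = [[-1, -1, -6], [-2, 6, 1]].

W = [[-1, -1, -6], [-2, 6, 1]]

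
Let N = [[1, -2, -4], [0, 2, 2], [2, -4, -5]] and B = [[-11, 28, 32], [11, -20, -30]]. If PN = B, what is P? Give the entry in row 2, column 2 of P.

N is on the right of P, so right-multiply by N⁻¹: P = BN⁻¹.
det N = 6, so N⁻¹ = [[-1/3, 1, 2/3], [2/3, 1/2, -1/3], [-2/3, 0, 1/3]].
P = BN⁻¹ = [[-11, 28, 32], [11, -20, -30]] · [[-1/3, 1, 2/3], [2/3, 1/2, -1/3], [-2/3, 0, 1/3]] = [[1, 3, -6], [3, 1, 4]].

1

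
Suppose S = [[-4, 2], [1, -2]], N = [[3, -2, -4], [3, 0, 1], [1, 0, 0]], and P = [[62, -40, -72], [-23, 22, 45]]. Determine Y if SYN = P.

Y = [[-3, -3, 5], [4, -2, -1]]

Isolating Y: multiply by S⁻¹ from the left and N⁻¹ from the right, so Y = S⁻¹PN⁻¹.
det S = 6, so S⁻¹ = [[-1/3, -1/3], [-1/6, -2/3]].
det N = -2, so N⁻¹ = [[0, 0, 1], [-1/2, -2, 15/2], [0, 1, -3]].
S⁻¹P = [[-13, 6, 9], [5, -8, -18]].
Y = (S⁻¹P)N⁻¹ = [[-3, -3, 5], [4, -2, -1]].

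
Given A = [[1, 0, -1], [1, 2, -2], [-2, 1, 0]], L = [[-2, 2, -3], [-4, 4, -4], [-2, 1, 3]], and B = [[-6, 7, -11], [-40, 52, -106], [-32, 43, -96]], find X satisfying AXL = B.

Left-multiply by A⁻¹ and right-multiply by L⁻¹: X = A⁻¹BL⁻¹.
det A = -3, so A⁻¹ = [[-2/3, 1/3, -2/3], [-4/3, 2/3, -1/3], [-5/3, 1/3, -2/3]].
det L = -4; the adjugate gives L⁻¹ = [[-4, 9/4, -1], [-5, 3, -1], [-1, 1/2, 0]].
A⁻¹B = [[12, -16, 36], [-8, 11, -24], [18, -23, 47]].
X = (A⁻¹B)L⁻¹ = [[-4, -3, 4], [1, 3, -3], [-4, -5, 5]].

X = [[-4, -3, 4], [1, 3, -3], [-4, -5, 5]]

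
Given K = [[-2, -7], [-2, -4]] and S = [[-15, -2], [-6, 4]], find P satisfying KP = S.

P = [[-3, -6], [3, 2]]

Left-multiplying both sides by K⁻¹ gives P = K⁻¹S.
det K = -6, so K⁻¹ = [[2/3, -7/6], [-1/3, 1/3]].
P = K⁻¹S = [[2/3, -7/6], [-1/3, 1/3]] · [[-15, -2], [-6, 4]] = [[-3, -6], [3, 2]].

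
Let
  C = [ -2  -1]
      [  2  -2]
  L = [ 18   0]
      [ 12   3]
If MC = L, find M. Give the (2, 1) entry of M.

C is on the right of M, so right-multiply by C⁻¹: M = LC⁻¹.
det C = 6; the adjugate gives C⁻¹ = [[-1/3, 1/6], [-1/3, -1/3]].
M = LC⁻¹ = [[18, 0], [12, 3]] · [[-1/3, 1/6], [-1/3, -1/3]] = [[-6, 3], [-5, 1]].

-5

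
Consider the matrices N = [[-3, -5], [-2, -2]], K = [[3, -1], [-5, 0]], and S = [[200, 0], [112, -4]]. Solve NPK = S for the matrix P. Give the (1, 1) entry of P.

P = N⁻¹SK⁻¹ (apply N⁻¹ on the left and K⁻¹ on the right).
det N = -4, so N⁻¹ = [[1/2, -5/4], [-1/2, 3/4]].
det K = -5, so K⁻¹ = [[0, -1/5], [-1, -3/5]].
N⁻¹S = [[-40, 5], [-16, -3]].
P = (N⁻¹S)K⁻¹ = [[-5, 5], [3, 5]].

-5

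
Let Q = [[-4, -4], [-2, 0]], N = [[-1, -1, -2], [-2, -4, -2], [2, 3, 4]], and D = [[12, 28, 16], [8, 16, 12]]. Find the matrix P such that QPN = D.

Isolating P: multiply by Q⁻¹ from the left and N⁻¹ from the right, so P = Q⁻¹DN⁻¹.
det Q = -8; the adjugate gives Q⁻¹ = [[0, -1/2], [-1/4, 1/2]].
det N = 2; the adjugate gives N⁻¹ = [[-5, -1, -3], [2, 0, 1], [1, 1/2, 1]].
Q⁻¹D = [[-4, -8, -6], [1, 1, 2]].
P = (Q⁻¹D)N⁻¹ = [[-2, 1, -2], [-1, 0, 0]].

P = [[-2, 1, -2], [-1, 0, 0]]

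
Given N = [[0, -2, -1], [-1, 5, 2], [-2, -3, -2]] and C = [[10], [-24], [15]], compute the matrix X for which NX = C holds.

X = [[1], [-3], [-4]]

Since N multiplies X on the left, X = N⁻¹C.
N has determinant -1; N⁻¹ = [[4, 1, -1], [6, 2, -1], [-13, -4, 2]].
X = N⁻¹C = [[4, 1, -1], [6, 2, -1], [-13, -4, 2]] · [[10], [-24], [15]] = [[1], [-3], [-4]].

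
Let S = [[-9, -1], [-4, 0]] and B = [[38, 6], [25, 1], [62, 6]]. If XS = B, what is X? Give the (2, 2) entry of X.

Since S sits to the right of X, X = BS⁻¹.
det S = -4, so S⁻¹ = [[0, -1/4], [-1, 9/4]].
X = BS⁻¹ = [[38, 6], [25, 1], [62, 6]] · [[0, -1/4], [-1, 9/4]] = [[-6, 4], [-1, -4], [-6, -2]].

-4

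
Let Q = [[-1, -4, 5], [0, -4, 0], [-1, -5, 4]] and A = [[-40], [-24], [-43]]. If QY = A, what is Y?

Since Q multiplies Y on the left, Y = Q⁻¹A.
det Q = -4, so Q⁻¹ = [[4, 9/4, -5], [0, -1/4, 0], [1, 1/4, -1]].
Y = Q⁻¹A = [[4, 9/4, -5], [0, -1/4, 0], [1, 1/4, -1]] · [[-40], [-24], [-43]] = [[1], [6], [-3]].

Y = [[1], [6], [-3]]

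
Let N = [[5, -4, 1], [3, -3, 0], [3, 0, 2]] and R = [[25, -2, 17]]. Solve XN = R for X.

Since N sits to the right of X, X = RN⁻¹.
det N = 3; the adjugate gives N⁻¹ = [[-2, 8/3, 1], [-2, 7/3, 1], [3, -4, -1]].
X = RN⁻¹ = [[25, -2, 17]] · [[-2, 8/3, 1], [-2, 7/3, 1], [3, -4, -1]] = [[5, -6, 6]].

X = [[5, -6, 6]]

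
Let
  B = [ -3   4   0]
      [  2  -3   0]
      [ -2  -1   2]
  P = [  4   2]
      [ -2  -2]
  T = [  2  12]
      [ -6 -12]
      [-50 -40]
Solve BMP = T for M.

M = B⁻¹TP⁻¹ (apply B⁻¹ on the left and P⁻¹ on the right).
det B = 2; the adjugate gives B⁻¹ = [[-3, -4, 0], [-2, -3, 0], [-4, -11/2, 1/2]].
P has determinant -4; P⁻¹ = [[1/2, 1/2], [-1/2, -1]].
B⁻¹T = [[18, 12], [14, 12], [0, -2]].
M = (B⁻¹T)P⁻¹ = [[3, -3], [1, -5], [1, 2]].

M = [[3, -3], [1, -5], [1, 2]]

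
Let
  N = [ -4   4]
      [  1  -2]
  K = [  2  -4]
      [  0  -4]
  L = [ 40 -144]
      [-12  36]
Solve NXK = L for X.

X = [[-4, -5], [1, -1]]

Left-multiply by N⁻¹ and right-multiply by K⁻¹: X = N⁻¹LK⁻¹.
det N = 4; the adjugate gives N⁻¹ = [[-1/2, -1], [-1/4, -1]].
det K = -8, so K⁻¹ = [[1/2, -1/2], [0, -1/4]].
N⁻¹L = [[-8, 36], [2, 0]].
X = (N⁻¹L)K⁻¹ = [[-4, -5], [1, -1]].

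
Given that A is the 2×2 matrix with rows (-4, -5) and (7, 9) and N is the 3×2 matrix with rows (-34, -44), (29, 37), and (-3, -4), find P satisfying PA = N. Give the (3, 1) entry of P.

-1

Right-multiplying both sides by A⁻¹ gives P = NA⁻¹.
A has determinant -1; A⁻¹ = [[-9, -5], [7, 4]].
P = NA⁻¹ = [[-34, -44], [29, 37], [-3, -4]] · [[-9, -5], [7, 4]] = [[-2, -6], [-2, 3], [-1, -1]].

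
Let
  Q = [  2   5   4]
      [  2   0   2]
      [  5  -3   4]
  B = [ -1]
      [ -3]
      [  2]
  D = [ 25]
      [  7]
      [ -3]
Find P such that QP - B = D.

QP = D + B = [[24], [4], [-1]].
Q is on the left of P, so left-multiply by Q⁻¹: P = Q⁻¹(D + B).
Q has determinant -2; Q⁻¹ = [[-3, 16, -5], [-1, 6, -2], [3, -31/2, 5]].
P = Q⁻¹(D + B) = [[-3], [2], [5]].

P = [[-3], [2], [5]]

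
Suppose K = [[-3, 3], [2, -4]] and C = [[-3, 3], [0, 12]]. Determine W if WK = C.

Since K sits to the right of W, W = CK⁻¹.
K has determinant 6; K⁻¹ = [[-2/3, -1/2], [-1/3, -1/2]].
W = CK⁻¹ = [[-3, 3], [0, 12]] · [[-2/3, -1/2], [-1/3, -1/2]] = [[1, 0], [-4, -6]].

W = [[1, 0], [-4, -6]]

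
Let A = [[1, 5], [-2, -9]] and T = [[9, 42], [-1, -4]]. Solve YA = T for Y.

Y = [[3, -3], [1, 1]]

Since A sits to the right of Y, Y = TA⁻¹.
det A = 1, so A⁻¹ = [[-9, -5], [2, 1]].
Y = TA⁻¹ = [[9, 42], [-1, -4]] · [[-9, -5], [2, 1]] = [[3, -3], [1, 1]].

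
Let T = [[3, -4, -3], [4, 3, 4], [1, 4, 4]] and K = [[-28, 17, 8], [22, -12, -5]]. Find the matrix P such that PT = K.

T is on the right of P, so right-multiply by T⁻¹: P = KT⁻¹.
T has determinant -3; T⁻¹ = [[4/3, -4/3, 7/3], [4, -5, 8], [-13/3, 16/3, -25/3]].
P = KT⁻¹ = [[-28, 17, 8], [22, -12, -5]] · [[4/3, -4/3, 7/3], [4, -5, 8], [-13/3, 16/3, -25/3]] = [[-4, -5, 4], [3, 4, -3]].

P = [[-4, -5, 4], [3, 4, -3]]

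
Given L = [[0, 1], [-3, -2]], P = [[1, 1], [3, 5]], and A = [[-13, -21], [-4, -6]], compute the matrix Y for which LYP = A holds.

Isolating Y: multiply by L⁻¹ from the left and P⁻¹ from the right, so Y = L⁻¹AP⁻¹.
det L = 3; the adjugate gives L⁻¹ = [[-2/3, -1/3], [1, 0]].
det P = 2; the adjugate gives P⁻¹ = [[5/2, -1/2], [-3/2, 1/2]].
L⁻¹A = [[10, 16], [-13, -21]].
Y = (L⁻¹A)P⁻¹ = [[1, 3], [-1, -4]].

Y = [[1, 3], [-1, -4]]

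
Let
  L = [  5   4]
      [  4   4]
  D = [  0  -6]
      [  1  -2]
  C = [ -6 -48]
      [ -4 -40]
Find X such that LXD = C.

X = [[2, -2], [0, 1]]

X = L⁻¹CD⁻¹ (apply L⁻¹ on the left and D⁻¹ on the right).
det L = 4; the adjugate gives L⁻¹ = [[1, -1], [-1, 5/4]].
D has determinant 6; D⁻¹ = [[-1/3, 1], [-1/6, 0]].
L⁻¹C = [[-2, -8], [1, -2]].
X = (L⁻¹C)D⁻¹ = [[2, -2], [0, 1]].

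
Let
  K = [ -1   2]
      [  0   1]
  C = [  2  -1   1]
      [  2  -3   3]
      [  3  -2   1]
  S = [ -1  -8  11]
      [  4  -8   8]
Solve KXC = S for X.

X = K⁻¹SC⁻¹ (apply K⁻¹ on the left and C⁻¹ on the right).
K has determinant -1; K⁻¹ = [[-1, 2], [0, 1]].
det C = 4; the adjugate gives C⁻¹ = [[3/4, -1/4, 0], [7/4, -1/4, -1], [5/4, 1/4, -1]].
K⁻¹S = [[9, -8, 5], [4, -8, 8]].
X = (K⁻¹S)C⁻¹ = [[-1, 1, 3], [-1, 3, 0]].

X = [[-1, 1, 3], [-1, 3, 0]]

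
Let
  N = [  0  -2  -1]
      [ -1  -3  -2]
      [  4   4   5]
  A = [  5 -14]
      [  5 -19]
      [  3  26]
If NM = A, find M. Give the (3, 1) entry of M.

3

N is on the left of M, so left-multiply by N⁻¹: M = N⁻¹A.
det N = -2; the adjugate gives N⁻¹ = [[7/2, -3, -1/2], [3/2, -2, -1/2], [-4, 4, 1]].
M = N⁻¹A = [[7/2, -3, -1/2], [3/2, -2, -1/2], [-4, 4, 1]] · [[5, -14], [5, -19], [3, 26]] = [[1, -5], [-4, 4], [3, 6]].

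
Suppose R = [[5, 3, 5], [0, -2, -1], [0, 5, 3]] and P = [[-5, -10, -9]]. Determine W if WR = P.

Right-multiplying both sides by R⁻¹ gives W = PR⁻¹.
R has determinant -5; R⁻¹ = [[1/5, -16/5, -7/5], [0, -3, -1], [0, 5, 2]].
W = PR⁻¹ = [[-5, -10, -9]] · [[1/5, -16/5, -7/5], [0, -3, -1], [0, 5, 2]] = [[-1, 1, -1]].

W = [[-1, 1, -1]]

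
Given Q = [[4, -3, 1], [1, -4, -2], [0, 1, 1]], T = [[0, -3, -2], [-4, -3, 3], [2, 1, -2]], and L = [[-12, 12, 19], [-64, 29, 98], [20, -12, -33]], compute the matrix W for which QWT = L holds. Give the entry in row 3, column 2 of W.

0

W = Q⁻¹LT⁻¹ (apply Q⁻¹ on the left and T⁻¹ on the right).
det Q = -4, so Q⁻¹ = [[1/2, -1, -5/2], [1/4, -1, -9/4], [-1/4, 1, 13/4]].
T has determinant 2; T⁻¹ = [[3/2, -4, -15/2], [-1, 2, 4], [1, -3, -6]].
Q⁻¹L = [[8, 7, -6], [16, 1, -19], [4, -13, -14]].
W = (Q⁻¹L)T⁻¹ = [[-1, 0, 4], [4, -5, -2], [5, 0, 2]].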